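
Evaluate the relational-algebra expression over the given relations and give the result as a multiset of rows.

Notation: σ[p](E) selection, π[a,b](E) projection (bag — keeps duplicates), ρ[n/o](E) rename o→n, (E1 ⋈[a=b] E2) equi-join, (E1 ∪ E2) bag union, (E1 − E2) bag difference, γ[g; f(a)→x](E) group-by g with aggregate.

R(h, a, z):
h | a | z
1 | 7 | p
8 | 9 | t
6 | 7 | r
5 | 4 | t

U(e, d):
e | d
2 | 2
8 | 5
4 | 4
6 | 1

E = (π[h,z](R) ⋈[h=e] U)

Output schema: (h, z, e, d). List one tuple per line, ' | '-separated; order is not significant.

Per-node cardinality:
  R → 4
  π[h,z](R) → 4
  U → 4
  (π[h,z](R) ⋈[h=e] U) → 2

== RESULT ==
h | z | e | d
6 | r | 6 | 1
8 | t | 8 | 5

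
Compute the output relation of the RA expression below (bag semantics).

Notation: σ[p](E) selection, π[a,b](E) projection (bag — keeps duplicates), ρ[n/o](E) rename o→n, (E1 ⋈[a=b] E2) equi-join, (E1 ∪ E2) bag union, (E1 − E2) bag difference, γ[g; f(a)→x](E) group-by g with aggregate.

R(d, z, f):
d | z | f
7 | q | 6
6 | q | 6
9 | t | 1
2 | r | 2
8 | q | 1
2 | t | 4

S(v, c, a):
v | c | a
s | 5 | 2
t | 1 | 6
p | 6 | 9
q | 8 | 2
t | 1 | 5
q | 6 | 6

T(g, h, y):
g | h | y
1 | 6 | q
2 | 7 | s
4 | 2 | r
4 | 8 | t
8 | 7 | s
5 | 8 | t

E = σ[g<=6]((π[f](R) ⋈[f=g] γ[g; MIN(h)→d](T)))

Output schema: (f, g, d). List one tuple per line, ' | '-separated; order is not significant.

Subexpression sizes:
  R → 6
  π[f](R) → 6
  T → 6
  γ[g; MIN(h)→d](T) → 5
  (π[f](R) ⋈[f=g] γ[g; MIN(h)→d](T)) → 4
  σ[g<=6]((π[f](R) ⋈[f=g] γ[g; MIN(h)→d](T))) → 4

== RESULT ==
f | g | d
1 | 1 | 6
1 | 1 | 6
2 | 2 | 7
4 | 4 | 2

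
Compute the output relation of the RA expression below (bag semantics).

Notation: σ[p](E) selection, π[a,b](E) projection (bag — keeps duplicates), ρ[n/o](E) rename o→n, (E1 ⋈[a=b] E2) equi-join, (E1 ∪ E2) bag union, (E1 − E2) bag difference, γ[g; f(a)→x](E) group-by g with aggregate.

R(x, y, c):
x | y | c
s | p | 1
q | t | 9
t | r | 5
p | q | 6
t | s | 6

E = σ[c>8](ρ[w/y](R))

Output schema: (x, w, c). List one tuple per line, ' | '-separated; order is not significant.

Row counts bottom-up:
  R → 5
  ρ[w/y](R) → 5
  σ[c>8](ρ[w/y](R)) → 1

== RESULT ==
x | w | c
q | t | 9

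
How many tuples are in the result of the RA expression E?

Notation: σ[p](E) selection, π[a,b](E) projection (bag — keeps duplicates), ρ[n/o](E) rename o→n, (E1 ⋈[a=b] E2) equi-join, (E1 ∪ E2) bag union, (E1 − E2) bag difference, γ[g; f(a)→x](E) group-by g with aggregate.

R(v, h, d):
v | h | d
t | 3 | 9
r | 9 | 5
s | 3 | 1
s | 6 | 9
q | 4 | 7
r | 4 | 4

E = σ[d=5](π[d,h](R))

Row counts bottom-up:
  R → 6
  π[d,h](R) → 6
  σ[d=5](π[d,h](R)) → 1

|E| = 1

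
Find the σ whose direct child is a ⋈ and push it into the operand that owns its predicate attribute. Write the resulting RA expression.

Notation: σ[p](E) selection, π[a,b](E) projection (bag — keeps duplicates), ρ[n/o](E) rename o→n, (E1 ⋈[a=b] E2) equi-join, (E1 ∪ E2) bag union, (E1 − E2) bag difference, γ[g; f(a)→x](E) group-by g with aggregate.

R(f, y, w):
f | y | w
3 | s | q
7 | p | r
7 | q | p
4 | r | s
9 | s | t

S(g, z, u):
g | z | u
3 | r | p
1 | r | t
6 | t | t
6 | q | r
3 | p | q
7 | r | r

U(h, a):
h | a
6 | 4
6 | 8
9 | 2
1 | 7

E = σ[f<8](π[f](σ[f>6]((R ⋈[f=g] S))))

σ filters on f, owned by the left side.
E' = σ[f<8](π[f]((σ[f>6](R) ⋈[f=g] S)))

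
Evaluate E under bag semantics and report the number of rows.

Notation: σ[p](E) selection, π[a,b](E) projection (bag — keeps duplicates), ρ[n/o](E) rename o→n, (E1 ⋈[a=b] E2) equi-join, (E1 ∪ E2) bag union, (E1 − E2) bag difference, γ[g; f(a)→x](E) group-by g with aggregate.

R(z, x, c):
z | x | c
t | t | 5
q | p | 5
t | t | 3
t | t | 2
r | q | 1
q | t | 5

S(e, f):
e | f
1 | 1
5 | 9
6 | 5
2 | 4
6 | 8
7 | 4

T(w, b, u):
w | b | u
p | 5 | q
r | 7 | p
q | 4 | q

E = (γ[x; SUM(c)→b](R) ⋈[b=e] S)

Row counts bottom-up:
  R → 6
  γ[x; SUM(c)→b](R) → 3
  S → 6
  (γ[x; SUM(c)→b](R) ⋈[b=e] S) → 2

|E| = 2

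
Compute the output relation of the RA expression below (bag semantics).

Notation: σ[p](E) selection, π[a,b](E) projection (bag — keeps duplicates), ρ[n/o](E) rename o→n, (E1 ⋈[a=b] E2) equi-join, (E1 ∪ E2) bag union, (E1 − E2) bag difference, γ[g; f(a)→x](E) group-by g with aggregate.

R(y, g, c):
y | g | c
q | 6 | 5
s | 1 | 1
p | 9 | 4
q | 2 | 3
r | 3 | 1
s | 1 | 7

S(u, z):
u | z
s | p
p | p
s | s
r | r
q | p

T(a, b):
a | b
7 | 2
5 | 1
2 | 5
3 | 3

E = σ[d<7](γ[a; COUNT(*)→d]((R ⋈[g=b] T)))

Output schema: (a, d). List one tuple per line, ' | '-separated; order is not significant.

Stepwise |·|:
  R → 6
  T → 4
  (R ⋈[g=b] T) → 4
  γ[a; COUNT(*)→d]((R ⋈[g=b] T)) → 3
  σ[d<7](γ[a; COUNT(*)→d]((R ⋈[g=b] T))) → 3

== RESULT ==
a | d
3 | 1
5 | 2
7 | 1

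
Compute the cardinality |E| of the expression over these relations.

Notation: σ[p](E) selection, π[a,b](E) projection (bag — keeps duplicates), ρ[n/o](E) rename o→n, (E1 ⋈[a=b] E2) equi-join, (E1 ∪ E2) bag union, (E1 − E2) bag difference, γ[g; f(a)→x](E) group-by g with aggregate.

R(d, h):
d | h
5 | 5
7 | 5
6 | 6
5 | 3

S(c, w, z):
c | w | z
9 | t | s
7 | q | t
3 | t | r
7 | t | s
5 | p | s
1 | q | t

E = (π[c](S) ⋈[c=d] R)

Per-node cardinality:
  S → 6
  π[c](S) → 6
  R → 4
  (π[c](S) ⋈[c=d] R) → 4

|E| = 4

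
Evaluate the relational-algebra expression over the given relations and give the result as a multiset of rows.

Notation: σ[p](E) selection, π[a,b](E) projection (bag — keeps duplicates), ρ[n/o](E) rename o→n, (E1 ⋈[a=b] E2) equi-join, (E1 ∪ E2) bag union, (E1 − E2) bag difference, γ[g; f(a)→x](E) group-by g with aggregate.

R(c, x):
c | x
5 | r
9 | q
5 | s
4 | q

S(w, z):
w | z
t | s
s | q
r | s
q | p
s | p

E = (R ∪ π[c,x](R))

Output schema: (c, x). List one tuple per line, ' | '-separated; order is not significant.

Per-node cardinality:
  R → 4
  R → 4
  π[c,x](R) → 4
  (R ∪ π[c,x](R)) → 8

== RESULT ==
c | x
4 | q
4 | q
5 | r
5 | r
5 | s
5 | s
9 | q
9 | q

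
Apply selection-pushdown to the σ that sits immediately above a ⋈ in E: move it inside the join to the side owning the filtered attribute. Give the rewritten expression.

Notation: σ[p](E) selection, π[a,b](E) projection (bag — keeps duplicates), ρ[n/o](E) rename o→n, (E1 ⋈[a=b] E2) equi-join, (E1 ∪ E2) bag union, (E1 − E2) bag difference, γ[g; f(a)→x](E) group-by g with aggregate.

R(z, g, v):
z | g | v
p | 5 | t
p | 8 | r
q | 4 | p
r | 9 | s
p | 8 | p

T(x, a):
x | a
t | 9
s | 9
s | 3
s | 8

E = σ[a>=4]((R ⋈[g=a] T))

σ filters on a, owned by the right side.
E' = (R ⋈[g=a] σ[a>=4](T))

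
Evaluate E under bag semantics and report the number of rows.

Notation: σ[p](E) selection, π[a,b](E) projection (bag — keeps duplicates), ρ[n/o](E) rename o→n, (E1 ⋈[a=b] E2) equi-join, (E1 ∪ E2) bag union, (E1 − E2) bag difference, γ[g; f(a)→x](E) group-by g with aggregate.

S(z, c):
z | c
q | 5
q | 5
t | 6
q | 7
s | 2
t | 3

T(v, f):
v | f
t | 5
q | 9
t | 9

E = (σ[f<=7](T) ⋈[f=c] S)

Row counts bottom-up:
  T → 3
  σ[f<=7](T) → 1
  S → 6
  (σ[f<=7](T) ⋈[f=c] S) → 2

|E| = 2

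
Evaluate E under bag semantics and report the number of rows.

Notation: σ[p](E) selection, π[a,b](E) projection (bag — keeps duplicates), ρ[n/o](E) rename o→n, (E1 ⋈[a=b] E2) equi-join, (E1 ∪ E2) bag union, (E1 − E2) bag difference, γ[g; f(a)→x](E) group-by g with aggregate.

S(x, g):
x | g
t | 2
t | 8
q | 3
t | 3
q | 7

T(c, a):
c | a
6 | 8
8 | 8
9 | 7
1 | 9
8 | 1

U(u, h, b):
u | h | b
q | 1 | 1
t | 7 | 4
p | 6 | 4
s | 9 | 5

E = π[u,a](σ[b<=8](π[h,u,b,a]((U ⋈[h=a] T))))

Subexpression sizes:
  U → 4
  T → 5
  (U ⋈[h=a] T) → 3
  π[h,u,b,a]((U ⋈[h=a] T)) → 3
  σ[b<=8](π[h,u,b,a]((U ⋈[h=a] T))) → 3
  π[u,a](σ[b<=8](π[h,u,b,a]((U ⋈[h=a] T)))) → 3

|E| = 3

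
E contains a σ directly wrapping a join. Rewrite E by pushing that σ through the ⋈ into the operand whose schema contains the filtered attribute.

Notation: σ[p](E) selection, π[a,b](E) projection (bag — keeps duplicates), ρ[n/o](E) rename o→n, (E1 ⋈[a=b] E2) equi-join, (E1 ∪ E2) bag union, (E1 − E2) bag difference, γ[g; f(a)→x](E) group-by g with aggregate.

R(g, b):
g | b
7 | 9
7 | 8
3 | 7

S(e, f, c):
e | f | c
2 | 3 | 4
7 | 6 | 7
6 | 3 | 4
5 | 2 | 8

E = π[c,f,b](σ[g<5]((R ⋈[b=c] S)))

σ filters on g, owned by the left side.
E' = π[c,f,b]((σ[g<5](R) ⋈[b=c] S))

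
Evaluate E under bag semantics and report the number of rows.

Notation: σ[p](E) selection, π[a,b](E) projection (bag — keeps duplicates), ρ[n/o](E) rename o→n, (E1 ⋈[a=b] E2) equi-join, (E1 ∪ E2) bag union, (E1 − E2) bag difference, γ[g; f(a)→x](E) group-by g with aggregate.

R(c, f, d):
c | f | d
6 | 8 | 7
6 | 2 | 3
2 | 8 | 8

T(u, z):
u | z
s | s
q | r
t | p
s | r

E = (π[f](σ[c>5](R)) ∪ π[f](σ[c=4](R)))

Row counts bottom-up:
  R → 3
  σ[c>5](R) → 2
  π[f](σ[c>5](R)) → 2
  R → 3
  σ[c=4](R) → 0
  π[f](σ[c=4](R)) → 0
  (π[f](σ[c>5](R)) ∪ π[f](σ[c=4](R))) → 2

|E| = 2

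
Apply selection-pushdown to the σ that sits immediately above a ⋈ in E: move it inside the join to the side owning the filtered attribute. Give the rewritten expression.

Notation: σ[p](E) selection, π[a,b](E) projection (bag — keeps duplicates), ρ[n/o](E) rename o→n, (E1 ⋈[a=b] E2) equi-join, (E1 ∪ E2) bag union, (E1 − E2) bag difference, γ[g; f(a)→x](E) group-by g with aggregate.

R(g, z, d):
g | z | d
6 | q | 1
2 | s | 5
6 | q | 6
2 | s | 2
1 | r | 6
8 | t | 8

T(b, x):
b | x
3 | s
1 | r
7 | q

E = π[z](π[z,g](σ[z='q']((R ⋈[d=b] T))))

σ filters on z, owned by the left side.
E' = π[z](π[z,g]((σ[z='q'](R) ⋈[d=b] T)))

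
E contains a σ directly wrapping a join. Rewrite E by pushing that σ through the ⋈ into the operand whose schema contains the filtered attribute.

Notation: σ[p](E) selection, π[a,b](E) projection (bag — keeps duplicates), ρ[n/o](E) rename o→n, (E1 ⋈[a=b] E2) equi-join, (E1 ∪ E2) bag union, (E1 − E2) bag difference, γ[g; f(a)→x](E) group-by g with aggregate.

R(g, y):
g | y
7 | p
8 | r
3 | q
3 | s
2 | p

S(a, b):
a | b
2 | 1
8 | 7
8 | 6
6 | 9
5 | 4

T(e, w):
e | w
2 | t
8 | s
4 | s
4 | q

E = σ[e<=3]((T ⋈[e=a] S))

σ filters on e, owned by the left side.
E' = (σ[e<=3](T) ⋈[e=a] S)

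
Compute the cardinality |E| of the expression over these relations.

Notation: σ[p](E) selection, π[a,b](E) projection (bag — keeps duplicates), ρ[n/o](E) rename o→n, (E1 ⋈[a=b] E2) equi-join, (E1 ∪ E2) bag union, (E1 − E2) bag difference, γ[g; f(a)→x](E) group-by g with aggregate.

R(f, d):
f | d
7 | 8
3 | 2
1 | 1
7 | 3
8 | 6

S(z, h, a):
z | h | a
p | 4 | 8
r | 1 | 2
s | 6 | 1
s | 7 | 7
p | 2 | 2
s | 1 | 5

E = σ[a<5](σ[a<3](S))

Stepwise |·|:
  S → 6
  σ[a<3](S) → 3
  σ[a<5](σ[a<3](S)) → 3

|E| = 3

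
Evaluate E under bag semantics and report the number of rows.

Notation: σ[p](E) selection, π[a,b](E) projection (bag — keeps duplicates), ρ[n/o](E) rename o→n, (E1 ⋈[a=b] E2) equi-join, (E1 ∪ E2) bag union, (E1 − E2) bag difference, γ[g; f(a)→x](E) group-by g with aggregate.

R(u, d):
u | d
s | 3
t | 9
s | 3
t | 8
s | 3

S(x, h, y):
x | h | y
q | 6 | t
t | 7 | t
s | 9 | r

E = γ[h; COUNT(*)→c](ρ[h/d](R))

Subexpression sizes:
  R → 5
  ρ[h/d](R) → 5
  γ[h; COUNT(*)→c](ρ[h/d](R)) → 3

|E| = 3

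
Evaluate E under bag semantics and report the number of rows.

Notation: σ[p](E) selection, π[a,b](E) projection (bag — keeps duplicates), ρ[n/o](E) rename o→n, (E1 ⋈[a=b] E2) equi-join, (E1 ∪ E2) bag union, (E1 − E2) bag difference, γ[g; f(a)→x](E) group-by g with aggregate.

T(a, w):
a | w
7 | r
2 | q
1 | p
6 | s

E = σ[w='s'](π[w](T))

Per-node cardinality:
  T → 4
  π[w](T) → 4
  σ[w='s'](π[w](T)) → 1

|E| = 1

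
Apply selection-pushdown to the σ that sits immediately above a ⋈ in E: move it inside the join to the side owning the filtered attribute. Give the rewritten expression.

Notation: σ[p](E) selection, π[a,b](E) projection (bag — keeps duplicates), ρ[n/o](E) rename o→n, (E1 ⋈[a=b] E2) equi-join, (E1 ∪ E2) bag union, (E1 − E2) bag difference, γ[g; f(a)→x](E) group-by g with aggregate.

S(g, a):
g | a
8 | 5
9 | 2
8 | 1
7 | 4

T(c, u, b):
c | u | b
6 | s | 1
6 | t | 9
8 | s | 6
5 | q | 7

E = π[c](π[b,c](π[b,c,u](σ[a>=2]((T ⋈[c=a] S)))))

σ filters on a, owned by the right side.
E' = π[c](π[b,c](π[b,c,u]((T ⋈[c=a] σ[a>=2](S)))))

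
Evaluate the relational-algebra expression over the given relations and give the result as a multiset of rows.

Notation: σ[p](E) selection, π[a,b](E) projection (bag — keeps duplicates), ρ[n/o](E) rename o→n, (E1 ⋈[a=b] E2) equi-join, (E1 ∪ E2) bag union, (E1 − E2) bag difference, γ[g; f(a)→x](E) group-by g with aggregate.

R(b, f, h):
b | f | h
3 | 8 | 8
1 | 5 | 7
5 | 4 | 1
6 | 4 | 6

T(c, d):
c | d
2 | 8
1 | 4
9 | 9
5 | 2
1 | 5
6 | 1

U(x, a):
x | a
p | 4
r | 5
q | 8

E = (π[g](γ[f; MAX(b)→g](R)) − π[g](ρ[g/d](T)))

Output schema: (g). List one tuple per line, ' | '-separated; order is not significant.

Stepwise |·|:
  R → 4
  γ[f; MAX(b)→g](R) → 3
  π[g](γ[f; MAX(b)→g](R)) → 3
  T → 6
  ρ[g/d](T) → 6
  π[g](ρ[g/d](T)) → 6
  (π[g](γ[f; MAX(b)→g](R)) − π[g](ρ[g/d](T))) → 2

== RESULT ==
g
3
6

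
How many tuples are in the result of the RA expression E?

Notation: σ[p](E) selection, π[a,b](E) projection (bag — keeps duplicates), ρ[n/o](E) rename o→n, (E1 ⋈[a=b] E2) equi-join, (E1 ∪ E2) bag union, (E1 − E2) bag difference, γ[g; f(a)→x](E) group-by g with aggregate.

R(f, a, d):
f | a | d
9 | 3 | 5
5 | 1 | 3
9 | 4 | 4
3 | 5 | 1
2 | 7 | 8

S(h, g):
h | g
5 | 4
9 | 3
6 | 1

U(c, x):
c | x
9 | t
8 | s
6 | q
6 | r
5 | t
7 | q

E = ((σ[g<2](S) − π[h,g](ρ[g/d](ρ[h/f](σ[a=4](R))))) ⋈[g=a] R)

Subexpression sizes:
  S → 3
  σ[g<2](S) → 1
  R → 5
  σ[a=4](R) → 1
  ρ[h/f](σ[a=4](R)) → 1
  ρ[g/d](ρ[h/f](σ[a=4](R))) → 1
  π[h,g](ρ[g/d](ρ[h/f](σ[a=4](R)))) → 1
  (σ[g<2](S) − π[h,g](ρ[g/d](ρ[h/f](σ[a=4](R))))) → 1
  R → 5
  ((σ[g<2](S) − π[h,g](ρ[g/d](ρ[h/f](σ[a=4](R))))) ⋈[g=a] R) → 1

|E| = 1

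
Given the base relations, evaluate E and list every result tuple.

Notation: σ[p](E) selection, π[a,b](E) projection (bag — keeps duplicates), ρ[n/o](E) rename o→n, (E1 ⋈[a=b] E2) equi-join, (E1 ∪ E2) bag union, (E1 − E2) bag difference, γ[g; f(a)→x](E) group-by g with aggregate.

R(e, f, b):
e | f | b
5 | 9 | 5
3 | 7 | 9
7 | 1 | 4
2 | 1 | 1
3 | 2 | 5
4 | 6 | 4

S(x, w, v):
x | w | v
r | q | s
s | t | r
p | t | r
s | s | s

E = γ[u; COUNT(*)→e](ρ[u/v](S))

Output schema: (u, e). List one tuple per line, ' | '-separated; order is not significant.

Row counts bottom-up:
  S → 4
  ρ[u/v](S) → 4
  γ[u; COUNT(*)→e](ρ[u/v](S)) → 2

== RESULT ==
u | e
r | 2
s | 2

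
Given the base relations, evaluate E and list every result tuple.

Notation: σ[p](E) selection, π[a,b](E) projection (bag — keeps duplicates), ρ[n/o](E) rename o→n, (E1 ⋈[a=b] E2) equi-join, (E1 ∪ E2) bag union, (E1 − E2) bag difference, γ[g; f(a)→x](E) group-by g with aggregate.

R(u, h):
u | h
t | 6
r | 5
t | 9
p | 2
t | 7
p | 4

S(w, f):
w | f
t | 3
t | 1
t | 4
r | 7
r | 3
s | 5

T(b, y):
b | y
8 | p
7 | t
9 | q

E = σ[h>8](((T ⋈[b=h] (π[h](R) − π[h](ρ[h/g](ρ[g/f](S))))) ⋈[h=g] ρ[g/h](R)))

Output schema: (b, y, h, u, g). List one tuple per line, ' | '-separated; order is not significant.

Stepwise |·|:
  T → 3
  R → 6
  π[h](R) → 6
  S → 6
  ρ[g/f](S) → 6
  ρ[h/g](ρ[g/f](S)) → 6
  π[h](ρ[h/g](ρ[g/f](S))) → 6
  (π[h](R) − π[h](ρ[h/g](ρ[g/f](S)))) → 3
  (T ⋈[b=h] (π[h](R) − π[h](ρ[h/g](ρ[g/f](S))))) → 1
  R → 6
  ρ[g/h](R) → 6
  ((T ⋈[b=h] (π[h](R) − π[h](ρ[h/g](ρ[g/f](S))))) ⋈[h=g] ρ[g/h](R)) → 1
  σ[h>8](((T ⋈[b=h] (π[h](R) − π[h](ρ[h/g](ρ[g/f](S))))) ⋈[h=g] ρ[g/h](R))) → 1

== RESULT ==
b | y | h | u | g
9 | q | 9 | t | 9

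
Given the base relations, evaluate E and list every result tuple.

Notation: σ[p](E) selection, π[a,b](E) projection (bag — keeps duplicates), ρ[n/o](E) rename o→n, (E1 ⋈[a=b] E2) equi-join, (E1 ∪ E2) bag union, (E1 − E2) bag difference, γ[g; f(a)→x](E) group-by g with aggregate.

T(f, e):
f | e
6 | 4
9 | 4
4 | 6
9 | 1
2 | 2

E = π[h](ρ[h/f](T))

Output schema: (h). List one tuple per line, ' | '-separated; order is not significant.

Subexpression sizes:
  T → 5
  ρ[h/f](T) → 5
  π[h](ρ[h/f](T)) → 5

== RESULT ==
h
2
4
6
9
9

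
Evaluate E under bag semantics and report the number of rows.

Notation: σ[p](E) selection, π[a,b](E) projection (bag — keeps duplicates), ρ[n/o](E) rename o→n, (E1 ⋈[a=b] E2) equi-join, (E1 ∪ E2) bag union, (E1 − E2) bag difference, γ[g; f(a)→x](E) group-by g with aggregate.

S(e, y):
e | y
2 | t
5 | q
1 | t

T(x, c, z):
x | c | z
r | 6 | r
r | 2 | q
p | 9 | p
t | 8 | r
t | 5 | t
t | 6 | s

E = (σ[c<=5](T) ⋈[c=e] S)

Subexpression sizes:
  T → 6
  σ[c<=5](T) → 2
  S → 3
  (σ[c<=5](T) ⋈[c=e] S) → 2

|E| = 2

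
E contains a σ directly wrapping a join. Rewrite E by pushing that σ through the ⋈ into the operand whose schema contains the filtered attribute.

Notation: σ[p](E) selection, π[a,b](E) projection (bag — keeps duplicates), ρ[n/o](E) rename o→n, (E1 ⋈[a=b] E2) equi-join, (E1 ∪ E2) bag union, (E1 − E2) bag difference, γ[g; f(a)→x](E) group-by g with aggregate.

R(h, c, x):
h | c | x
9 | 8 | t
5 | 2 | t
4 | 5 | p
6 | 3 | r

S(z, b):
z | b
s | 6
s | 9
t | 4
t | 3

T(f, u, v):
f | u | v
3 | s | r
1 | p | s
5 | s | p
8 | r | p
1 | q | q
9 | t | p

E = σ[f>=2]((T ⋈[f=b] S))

σ filters on f, owned by the left side.
E' = (σ[f>=2](T) ⋈[f=b] S)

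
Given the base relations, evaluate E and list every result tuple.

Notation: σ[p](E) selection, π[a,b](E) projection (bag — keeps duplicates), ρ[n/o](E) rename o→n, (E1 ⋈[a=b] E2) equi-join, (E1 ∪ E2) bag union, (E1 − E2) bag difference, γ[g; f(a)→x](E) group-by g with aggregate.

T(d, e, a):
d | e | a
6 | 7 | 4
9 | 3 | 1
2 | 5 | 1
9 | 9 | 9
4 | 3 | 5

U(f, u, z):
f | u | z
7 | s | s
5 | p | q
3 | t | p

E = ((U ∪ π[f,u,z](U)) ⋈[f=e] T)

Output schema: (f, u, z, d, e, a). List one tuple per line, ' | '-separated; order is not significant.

Subexpression sizes:
  U → 3
  U → 3
  π[f,u,z](U) → 3
  (U ∪ π[f,u,z](U)) → 6
  T → 5
  ((U ∪ π[f,u,z](U)) ⋈[f=e] T) → 8

== RESULT ==
f | u | z | d | e | a
3 | t | p | 4 | 3 | 5
3 | t | p | 4 | 3 | 5
3 | t | p | 9 | 3 | 1
3 | t | p | 9 | 3 | 1
5 | p | q | 2 | 5 | 1
5 | p | q | 2 | 5 | 1
7 | s | s | 6 | 7 | 4
7 | s | s | 6 | 7 | 4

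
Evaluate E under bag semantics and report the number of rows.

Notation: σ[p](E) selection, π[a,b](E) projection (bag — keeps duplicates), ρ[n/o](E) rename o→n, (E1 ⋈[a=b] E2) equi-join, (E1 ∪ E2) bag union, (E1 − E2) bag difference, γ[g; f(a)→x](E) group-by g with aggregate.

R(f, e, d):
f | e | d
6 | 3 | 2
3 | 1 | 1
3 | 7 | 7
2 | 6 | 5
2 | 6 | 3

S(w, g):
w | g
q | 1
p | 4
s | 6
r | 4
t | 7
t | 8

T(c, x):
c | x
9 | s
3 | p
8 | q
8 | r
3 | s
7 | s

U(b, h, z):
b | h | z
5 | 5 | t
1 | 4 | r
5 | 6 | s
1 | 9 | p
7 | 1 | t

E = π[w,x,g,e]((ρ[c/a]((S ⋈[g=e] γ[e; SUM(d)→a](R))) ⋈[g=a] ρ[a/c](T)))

Row counts bottom-up:
  S → 6
  R → 5
  γ[e; SUM(d)→a](R) → 4
  (S ⋈[g=e] γ[e; SUM(d)→a](R)) → 3
  ρ[c/a]((S ⋈[g=e] γ[e; SUM(d)→a](R))) → 3
  T → 6
  ρ[a/c](T) → 6
  (ρ[c/a]((S ⋈[g=e] γ[e; SUM(d)→a](R))) ⋈[g=a] ρ[a/c](T)) → 1
  π[w,x,g,e]((ρ[c/a]((S ⋈[g=e] γ[e; SUM(d)→a](R))) ⋈[g=a] ρ[a/c](T))) → 1

|E| = 1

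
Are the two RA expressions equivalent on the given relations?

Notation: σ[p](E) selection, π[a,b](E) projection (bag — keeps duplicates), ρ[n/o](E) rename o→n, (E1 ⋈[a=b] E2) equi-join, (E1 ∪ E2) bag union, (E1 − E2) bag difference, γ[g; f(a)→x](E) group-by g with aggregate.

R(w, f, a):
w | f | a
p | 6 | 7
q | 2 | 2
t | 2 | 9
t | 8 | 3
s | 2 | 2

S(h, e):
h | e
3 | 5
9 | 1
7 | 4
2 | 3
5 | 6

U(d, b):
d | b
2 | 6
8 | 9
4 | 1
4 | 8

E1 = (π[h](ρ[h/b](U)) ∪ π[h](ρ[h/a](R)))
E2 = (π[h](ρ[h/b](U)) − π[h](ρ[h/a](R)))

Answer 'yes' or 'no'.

E1 subexpression sizes:
  U → 4
  ρ[h/b](U) → 4
  π[h](ρ[h/b](U)) → 4
  R → 5
  ρ[h/a](R) → 5
  π[h](ρ[h/a](R)) → 5
  (π[h](ρ[h/b](U)) ∪ π[h](ρ[h/a](R))) → 9
E2 subexpression sizes:
  U → 4
  ρ[h/b](U) → 4
  π[h](ρ[h/b](U)) → 4
  R → 5
  ρ[h/a](R) → 5
  π[h](ρ[h/a](R)) → 5
  (π[h](ρ[h/b](U)) − π[h](ρ[h/a](R))) → 3

E1 result:
h
1
2
2
3
6
7
8
9
9
E2 result:
h
1
6
8
Witness: (2,) appears 2× in E1 but 0× in E2.

no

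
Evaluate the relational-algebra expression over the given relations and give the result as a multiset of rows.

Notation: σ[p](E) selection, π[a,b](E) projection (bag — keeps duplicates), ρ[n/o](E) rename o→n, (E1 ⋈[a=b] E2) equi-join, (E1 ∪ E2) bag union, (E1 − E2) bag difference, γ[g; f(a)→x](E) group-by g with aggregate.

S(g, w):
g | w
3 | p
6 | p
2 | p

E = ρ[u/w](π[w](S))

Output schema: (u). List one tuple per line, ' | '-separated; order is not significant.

Subexpression sizes:
  S → 3
  π[w](S) → 3
  ρ[u/w](π[w](S)) → 3

== RESULT ==
u
p
p
p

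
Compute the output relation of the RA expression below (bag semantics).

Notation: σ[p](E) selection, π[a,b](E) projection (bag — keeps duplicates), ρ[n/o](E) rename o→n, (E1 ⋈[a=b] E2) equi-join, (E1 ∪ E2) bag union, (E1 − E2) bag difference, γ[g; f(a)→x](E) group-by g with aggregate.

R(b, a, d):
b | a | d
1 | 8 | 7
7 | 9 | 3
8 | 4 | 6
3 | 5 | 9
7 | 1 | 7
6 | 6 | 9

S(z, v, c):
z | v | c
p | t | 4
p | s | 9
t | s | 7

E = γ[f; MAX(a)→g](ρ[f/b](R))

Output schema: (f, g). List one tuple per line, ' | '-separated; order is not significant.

Stepwise |·|:
  R → 6
  ρ[f/b](R) → 6
  γ[f; MAX(a)→g](ρ[f/b](R)) → 5

== RESULT ==
f | g
1 | 8
3 | 5
6 | 6
7 | 9
8 | 4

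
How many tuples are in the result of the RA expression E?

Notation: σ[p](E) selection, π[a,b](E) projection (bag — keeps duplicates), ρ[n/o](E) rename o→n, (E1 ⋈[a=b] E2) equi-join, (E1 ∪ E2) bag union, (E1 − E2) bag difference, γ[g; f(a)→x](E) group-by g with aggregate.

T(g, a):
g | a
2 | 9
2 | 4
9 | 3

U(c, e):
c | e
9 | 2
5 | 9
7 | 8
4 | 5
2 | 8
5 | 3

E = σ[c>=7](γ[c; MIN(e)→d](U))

Per-node cardinality:
  U → 6
  γ[c; MIN(e)→d](U) → 5
  σ[c>=7](γ[c; MIN(e)→d](U)) → 2

|E| = 2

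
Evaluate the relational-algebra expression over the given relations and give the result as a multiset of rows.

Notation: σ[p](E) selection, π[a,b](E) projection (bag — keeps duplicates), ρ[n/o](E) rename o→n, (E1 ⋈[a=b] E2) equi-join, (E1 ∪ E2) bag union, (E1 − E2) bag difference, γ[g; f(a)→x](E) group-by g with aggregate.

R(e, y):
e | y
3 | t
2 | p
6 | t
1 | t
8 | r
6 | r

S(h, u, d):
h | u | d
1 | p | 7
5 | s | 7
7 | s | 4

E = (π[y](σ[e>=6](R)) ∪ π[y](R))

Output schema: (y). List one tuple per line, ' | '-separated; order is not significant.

Stepwise |·|:
  R → 6
  σ[e>=6](R) → 3
  π[y](σ[e>=6](R)) → 3
  R → 6
  π[y](R) → 6
  (π[y](σ[e>=6](R)) ∪ π[y](R)) → 9

== RESULT ==
y
p
r
r
r
r
t
t
t
t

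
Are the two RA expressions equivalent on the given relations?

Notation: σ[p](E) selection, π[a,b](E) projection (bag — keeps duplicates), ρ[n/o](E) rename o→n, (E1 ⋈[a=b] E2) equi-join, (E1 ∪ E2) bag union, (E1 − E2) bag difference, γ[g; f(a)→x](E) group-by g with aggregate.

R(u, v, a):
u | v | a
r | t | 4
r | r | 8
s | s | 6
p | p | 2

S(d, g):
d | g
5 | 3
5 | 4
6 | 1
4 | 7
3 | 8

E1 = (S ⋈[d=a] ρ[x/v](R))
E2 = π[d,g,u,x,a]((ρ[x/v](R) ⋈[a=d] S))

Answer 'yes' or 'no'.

E1 row counts bottom-up:
  S → 5
  R → 4
  ρ[x/v](R) → 4
  (S ⋈[d=a] ρ[x/v](R)) → 2
E2 row counts bottom-up:
  R → 4
  ρ[x/v](R) → 4
  S → 5
  (ρ[x/v](R) ⋈[a=d] S) → 2
  π[d,g,u,x,a]((ρ[x/v](R) ⋈[a=d] S)) → 2

E1 and E2 produce the same multiset:
d | g | u | x | a
4 | 7 | r | t | 4
6 | 1 | s | s | 6

yes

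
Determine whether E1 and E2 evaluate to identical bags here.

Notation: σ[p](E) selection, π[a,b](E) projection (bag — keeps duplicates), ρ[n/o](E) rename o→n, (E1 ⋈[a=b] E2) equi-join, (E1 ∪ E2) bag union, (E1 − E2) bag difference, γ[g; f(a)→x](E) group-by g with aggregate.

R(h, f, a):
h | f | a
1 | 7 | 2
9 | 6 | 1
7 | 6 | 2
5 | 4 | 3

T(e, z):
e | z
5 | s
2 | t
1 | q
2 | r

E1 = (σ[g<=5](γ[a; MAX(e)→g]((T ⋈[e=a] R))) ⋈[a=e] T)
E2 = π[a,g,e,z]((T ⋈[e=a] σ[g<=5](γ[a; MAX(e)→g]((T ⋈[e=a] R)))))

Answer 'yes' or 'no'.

E1 row counts bottom-up:
  T → 4
  R → 4
  (T ⋈[e=a] R) → 5
  γ[a; MAX(e)→g]((T ⋈[e=a] R)) → 2
  σ[g<=5](γ[a; MAX(e)→g]((T ⋈[e=a] R))) → 2
  T → 4
  (σ[g<=5](γ[a; MAX(e)→g]((T ⋈[e=a] R))) ⋈[a=e] T) → 3
E2 row counts bottom-up:
  T → 4
  T → 4
  R → 4
  (T ⋈[e=a] R) → 5
  γ[a; MAX(e)→g]((T ⋈[e=a] R)) → 2
  σ[g<=5](γ[a; MAX(e)→g]((T ⋈[e=a] R))) → 2
  (T ⋈[e=a] σ[g<=5](γ[a; MAX(e)→g]((T ⋈[e=a] R)))) → 3
  π[a,g,e,z]((T ⋈[e=a] σ[g<=5](γ[a; MAX(e)→g]((T ⋈[e=a] R))))) → 3

E1 and E2 produce the same multiset:
a | g | e | z
1 | 1 | 1 | q
2 | 2 | 2 | r
2 | 2 | 2 | t

yes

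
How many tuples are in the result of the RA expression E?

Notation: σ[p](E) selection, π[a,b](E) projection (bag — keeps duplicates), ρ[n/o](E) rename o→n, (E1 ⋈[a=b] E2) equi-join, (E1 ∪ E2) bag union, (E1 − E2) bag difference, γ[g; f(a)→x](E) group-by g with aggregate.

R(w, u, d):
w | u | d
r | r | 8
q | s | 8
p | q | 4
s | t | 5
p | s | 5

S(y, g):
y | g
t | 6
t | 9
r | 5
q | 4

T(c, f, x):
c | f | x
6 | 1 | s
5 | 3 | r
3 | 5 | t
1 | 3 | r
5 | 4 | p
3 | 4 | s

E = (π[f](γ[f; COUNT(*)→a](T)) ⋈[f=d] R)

Row counts bottom-up:
  T → 6
  γ[f; COUNT(*)→a](T) → 4
  π[f](γ[f; COUNT(*)→a](T)) → 4
  R → 5
  (π[f](γ[f; COUNT(*)→a](T)) ⋈[f=d] R) → 3

|E| = 3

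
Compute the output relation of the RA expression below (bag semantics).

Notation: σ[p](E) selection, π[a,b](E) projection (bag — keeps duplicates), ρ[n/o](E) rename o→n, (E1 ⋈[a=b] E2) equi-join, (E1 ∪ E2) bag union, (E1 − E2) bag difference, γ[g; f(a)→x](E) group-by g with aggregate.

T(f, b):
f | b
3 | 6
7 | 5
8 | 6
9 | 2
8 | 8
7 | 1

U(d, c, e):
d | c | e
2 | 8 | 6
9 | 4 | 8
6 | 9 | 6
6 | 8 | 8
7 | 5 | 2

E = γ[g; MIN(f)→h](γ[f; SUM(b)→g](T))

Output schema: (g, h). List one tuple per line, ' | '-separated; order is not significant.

Row counts bottom-up:
  T → 6
  γ[f; SUM(b)→g](T) → 4
  γ[g; MIN(f)→h](γ[f; SUM(b)→g](T)) → 3

== RESULT ==
g | h
2 | 9
6 | 3
14 | 8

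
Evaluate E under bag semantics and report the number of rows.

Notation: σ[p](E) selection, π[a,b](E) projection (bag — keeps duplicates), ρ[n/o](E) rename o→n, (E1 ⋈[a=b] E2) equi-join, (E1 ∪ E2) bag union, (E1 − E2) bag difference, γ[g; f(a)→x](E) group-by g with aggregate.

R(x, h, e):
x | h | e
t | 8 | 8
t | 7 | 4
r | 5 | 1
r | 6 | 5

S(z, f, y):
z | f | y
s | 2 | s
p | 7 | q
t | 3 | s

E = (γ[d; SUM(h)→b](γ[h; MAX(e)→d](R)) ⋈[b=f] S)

Stepwise |·|:
  R → 4
  γ[h; MAX(e)→d](R) → 4
  γ[d; SUM(h)→b](γ[h; MAX(e)→d](R)) → 4
  S → 3
  (γ[d; SUM(h)→b](γ[h; MAX(e)→d](R)) ⋈[b=f] S) → 1

|E| = 1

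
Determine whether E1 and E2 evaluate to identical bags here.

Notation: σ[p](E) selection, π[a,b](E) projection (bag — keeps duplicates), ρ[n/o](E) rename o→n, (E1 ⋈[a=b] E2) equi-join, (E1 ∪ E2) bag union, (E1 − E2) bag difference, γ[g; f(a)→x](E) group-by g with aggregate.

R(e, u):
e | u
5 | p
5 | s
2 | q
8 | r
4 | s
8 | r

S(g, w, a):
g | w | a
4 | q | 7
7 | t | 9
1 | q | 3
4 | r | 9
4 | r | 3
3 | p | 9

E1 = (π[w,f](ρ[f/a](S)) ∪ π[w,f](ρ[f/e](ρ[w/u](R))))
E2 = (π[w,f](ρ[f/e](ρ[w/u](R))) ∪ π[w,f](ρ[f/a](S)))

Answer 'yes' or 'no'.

E1 row counts bottom-up:
  S → 6
  ρ[f/a](S) → 6
  π[w,f](ρ[f/a](S)) → 6
  R → 6
  ρ[w/u](R) → 6
  ρ[f/e](ρ[w/u](R)) → 6
  π[w,f](ρ[f/e](ρ[w/u](R))) → 6
  (π[w,f](ρ[f/a](S)) ∪ π[w,f](ρ[f/e](ρ[w/u](R)))) → 12
E2 row counts bottom-up:
  R → 6
  ρ[w/u](R) → 6
  ρ[f/e](ρ[w/u](R)) → 6
  π[w,f](ρ[f/e](ρ[w/u](R))) → 6
  S → 6
  ρ[f/a](S) → 6
  π[w,f](ρ[f/a](S)) → 6
  (π[w,f](ρ[f/e](ρ[w/u](R))) ∪ π[w,f](ρ[f/a](S))) → 12

E1 and E2 produce the same multiset:
w | f
p | 5
p | 9
q | 2
q | 3
q | 7
r | 3
r | 8
r | 8
r | 9
s | 4
s | 5
t | 9

yes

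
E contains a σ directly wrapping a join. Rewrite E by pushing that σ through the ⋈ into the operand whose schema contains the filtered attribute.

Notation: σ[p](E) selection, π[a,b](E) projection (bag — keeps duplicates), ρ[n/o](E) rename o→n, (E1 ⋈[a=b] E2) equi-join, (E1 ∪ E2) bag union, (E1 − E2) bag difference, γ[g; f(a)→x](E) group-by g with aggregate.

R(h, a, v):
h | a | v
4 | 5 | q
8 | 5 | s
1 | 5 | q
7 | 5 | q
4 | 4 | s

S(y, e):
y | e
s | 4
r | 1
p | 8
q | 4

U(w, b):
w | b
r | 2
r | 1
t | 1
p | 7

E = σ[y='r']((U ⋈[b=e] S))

σ filters on y, owned by the right side.
E' = (U ⋈[b=e] σ[y='r'](S))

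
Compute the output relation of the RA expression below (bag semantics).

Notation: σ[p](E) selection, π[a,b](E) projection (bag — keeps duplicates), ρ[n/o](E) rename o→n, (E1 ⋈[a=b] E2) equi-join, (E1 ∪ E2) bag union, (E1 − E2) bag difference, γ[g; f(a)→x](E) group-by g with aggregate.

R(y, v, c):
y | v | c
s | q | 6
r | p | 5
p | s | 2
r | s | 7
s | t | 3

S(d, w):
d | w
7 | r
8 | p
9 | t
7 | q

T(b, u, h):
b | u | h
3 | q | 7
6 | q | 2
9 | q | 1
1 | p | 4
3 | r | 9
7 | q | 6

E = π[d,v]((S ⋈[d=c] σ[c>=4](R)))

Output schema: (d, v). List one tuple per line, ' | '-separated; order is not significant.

Subexpression sizes:
  S → 4
  R → 5
  σ[c>=4](R) → 3
  (S ⋈[d=c] σ[c>=4](R)) → 2
  π[d,v]((S ⋈[d=c] σ[c>=4](R))) → 2

== RESULT ==
d | v
7 | s
7 | s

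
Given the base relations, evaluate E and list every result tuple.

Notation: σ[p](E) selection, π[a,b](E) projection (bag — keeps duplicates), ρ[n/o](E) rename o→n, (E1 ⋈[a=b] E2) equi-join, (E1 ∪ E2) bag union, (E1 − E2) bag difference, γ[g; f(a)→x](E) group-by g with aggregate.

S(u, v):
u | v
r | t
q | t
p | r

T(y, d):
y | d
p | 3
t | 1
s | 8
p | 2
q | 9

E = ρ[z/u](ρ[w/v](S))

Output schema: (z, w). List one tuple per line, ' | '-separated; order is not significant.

Row counts bottom-up:
  S → 3
  ρ[w/v](S) → 3
  ρ[z/u](ρ[w/v](S)) → 3

== RESULT ==
z | w
p | r
q | t
r | t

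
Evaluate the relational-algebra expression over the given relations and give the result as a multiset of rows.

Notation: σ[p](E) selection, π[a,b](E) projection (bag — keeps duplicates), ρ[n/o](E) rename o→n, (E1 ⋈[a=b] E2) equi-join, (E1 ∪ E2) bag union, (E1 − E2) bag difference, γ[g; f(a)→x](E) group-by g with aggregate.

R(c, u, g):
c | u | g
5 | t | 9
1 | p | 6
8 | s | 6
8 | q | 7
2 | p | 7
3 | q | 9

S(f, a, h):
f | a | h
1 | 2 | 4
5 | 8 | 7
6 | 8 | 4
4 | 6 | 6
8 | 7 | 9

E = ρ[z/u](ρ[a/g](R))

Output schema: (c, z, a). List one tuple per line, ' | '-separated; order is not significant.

Row counts bottom-up:
  R → 6
  ρ[a/g](R) → 6
  ρ[z/u](ρ[a/g](R)) → 6

== RESULT ==
c | z | a
1 | p | 6
2 | p | 7
3 | q | 9
5 | t | 9
8 | q | 7
8 | s | 6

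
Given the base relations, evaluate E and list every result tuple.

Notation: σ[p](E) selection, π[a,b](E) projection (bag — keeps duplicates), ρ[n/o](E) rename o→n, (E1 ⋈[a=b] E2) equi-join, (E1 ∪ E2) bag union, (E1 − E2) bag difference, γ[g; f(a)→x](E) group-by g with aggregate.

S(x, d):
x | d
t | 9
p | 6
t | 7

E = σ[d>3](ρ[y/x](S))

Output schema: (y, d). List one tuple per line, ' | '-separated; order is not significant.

Stepwise |·|:
  S → 3
  ρ[y/x](S) → 3
  σ[d>3](ρ[y/x](S)) → 3

== RESULT ==
y | d
p | 6
t | 7
t | 9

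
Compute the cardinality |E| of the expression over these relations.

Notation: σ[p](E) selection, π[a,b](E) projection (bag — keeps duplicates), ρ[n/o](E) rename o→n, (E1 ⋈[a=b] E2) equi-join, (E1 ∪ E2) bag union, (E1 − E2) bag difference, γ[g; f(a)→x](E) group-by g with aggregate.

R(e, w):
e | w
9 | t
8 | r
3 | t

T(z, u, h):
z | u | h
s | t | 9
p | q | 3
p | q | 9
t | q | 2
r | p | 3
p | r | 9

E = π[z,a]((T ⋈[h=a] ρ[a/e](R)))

Per-node cardinality:
  T → 6
  R → 3
  ρ[a/e](R) → 3
  (T ⋈[h=a] ρ[a/e](R)) → 5
  π[z,a]((T ⋈[h=a] ρ[a/e](R))) → 5

|E| = 5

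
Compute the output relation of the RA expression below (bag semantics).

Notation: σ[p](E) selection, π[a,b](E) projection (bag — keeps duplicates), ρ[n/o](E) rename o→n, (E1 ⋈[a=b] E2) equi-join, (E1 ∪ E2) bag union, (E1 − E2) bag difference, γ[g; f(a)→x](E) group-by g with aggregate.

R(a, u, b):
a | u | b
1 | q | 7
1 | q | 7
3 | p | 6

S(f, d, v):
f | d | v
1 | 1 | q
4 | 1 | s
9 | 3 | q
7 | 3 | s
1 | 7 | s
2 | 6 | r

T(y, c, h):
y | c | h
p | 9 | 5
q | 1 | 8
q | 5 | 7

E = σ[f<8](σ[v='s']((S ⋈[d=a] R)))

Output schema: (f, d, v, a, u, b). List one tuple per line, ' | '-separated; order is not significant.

Row counts bottom-up:
  S → 6
  R → 3
  (S ⋈[d=a] R) → 6
  σ[v='s']((S ⋈[d=a] R)) → 3
  σ[f<8](σ[v='s']((S ⋈[d=a] R))) → 3

== RESULT ==
f | d | v | a | u | b
4 | 1 | s | 1 | q | 7
4 | 1 | s | 1 | q | 7
7 | 3 | s | 3 | p | 6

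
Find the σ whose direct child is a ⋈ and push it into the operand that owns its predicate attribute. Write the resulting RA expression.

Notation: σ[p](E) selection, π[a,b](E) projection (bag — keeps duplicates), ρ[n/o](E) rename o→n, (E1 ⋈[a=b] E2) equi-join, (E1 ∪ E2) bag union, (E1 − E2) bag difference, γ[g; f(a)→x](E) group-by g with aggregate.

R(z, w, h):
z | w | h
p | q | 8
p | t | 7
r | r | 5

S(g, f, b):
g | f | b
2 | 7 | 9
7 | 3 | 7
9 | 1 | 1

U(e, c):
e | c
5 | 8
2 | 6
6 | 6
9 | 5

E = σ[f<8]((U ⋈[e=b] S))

σ filters on f, owned by the right side.
E' = (U ⋈[e=b] σ[f<8](S))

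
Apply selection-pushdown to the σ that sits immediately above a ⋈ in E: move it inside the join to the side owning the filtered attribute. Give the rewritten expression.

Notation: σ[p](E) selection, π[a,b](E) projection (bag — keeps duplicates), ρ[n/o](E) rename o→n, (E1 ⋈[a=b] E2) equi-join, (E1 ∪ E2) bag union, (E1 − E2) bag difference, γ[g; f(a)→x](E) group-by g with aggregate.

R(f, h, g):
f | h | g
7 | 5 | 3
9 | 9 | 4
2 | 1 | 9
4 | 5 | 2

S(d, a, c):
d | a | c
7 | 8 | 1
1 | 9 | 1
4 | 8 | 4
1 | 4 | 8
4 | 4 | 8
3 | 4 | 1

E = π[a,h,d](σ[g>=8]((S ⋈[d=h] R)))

σ filters on g, owned by the right side.
E' = π[a,h,d]((S ⋈[d=h] σ[g>=8](R)))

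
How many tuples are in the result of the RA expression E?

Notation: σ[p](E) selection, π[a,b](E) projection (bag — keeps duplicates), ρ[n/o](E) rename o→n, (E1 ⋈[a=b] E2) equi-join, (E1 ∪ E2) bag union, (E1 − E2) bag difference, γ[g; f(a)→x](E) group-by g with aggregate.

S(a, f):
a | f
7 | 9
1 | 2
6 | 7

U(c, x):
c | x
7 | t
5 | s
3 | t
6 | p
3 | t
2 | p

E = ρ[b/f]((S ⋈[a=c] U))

Stepwise |·|:
  S → 3
  U → 6
  (S ⋈[a=c] U) → 2
  ρ[b/f]((S ⋈[a=c] U)) → 2

|E| = 2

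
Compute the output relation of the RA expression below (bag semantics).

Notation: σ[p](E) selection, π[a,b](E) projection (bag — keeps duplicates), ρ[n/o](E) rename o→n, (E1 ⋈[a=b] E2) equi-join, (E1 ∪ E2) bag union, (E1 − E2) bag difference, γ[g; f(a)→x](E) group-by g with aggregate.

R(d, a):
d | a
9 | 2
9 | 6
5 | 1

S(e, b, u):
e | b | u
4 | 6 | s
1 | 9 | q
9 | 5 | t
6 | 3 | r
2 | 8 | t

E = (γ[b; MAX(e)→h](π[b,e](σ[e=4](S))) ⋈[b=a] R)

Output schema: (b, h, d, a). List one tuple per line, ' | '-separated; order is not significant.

Subexpression sizes:
  S → 5
  σ[e=4](S) → 1
  π[b,e](σ[e=4](S)) → 1
  γ[b; MAX(e)→h](π[b,e](σ[e=4](S))) → 1
  R → 3
  (γ[b; MAX(e)→h](π[b,e](σ[e=4](S))) ⋈[b=a] R) → 1

== RESULT ==
b | h | d | a
6 | 4 | 9 | 6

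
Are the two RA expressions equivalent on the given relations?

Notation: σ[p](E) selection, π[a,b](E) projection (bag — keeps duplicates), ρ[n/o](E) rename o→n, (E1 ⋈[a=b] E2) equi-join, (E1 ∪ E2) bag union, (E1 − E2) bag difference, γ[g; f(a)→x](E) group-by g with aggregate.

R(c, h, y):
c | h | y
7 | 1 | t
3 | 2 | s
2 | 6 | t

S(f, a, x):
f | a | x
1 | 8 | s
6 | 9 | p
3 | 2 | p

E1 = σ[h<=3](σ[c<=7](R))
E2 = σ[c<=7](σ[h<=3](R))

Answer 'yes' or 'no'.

E1 row counts bottom-up:
  R → 3
  σ[c<=7](R) → 3
  σ[h<=3](σ[c<=7](R)) → 2
E2 row counts bottom-up:
  R → 3
  σ[h<=3](R) → 2
  σ[c<=7](σ[h<=3](R)) → 2

E1 and E2 produce the same multiset:
c | h | y
3 | 2 | s
7 | 1 | t

yes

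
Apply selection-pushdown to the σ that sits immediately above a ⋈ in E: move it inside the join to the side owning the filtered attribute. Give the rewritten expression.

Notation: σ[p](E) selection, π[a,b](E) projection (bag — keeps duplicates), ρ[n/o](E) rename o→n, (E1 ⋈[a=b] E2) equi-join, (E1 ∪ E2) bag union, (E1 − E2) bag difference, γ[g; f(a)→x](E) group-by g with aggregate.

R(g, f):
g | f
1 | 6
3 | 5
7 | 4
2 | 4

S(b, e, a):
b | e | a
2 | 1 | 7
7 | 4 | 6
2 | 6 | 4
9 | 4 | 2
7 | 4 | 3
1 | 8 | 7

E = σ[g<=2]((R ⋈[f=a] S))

σ filters on g, owned by the left side.
E' = (σ[g<=2](R) ⋈[f=a] S)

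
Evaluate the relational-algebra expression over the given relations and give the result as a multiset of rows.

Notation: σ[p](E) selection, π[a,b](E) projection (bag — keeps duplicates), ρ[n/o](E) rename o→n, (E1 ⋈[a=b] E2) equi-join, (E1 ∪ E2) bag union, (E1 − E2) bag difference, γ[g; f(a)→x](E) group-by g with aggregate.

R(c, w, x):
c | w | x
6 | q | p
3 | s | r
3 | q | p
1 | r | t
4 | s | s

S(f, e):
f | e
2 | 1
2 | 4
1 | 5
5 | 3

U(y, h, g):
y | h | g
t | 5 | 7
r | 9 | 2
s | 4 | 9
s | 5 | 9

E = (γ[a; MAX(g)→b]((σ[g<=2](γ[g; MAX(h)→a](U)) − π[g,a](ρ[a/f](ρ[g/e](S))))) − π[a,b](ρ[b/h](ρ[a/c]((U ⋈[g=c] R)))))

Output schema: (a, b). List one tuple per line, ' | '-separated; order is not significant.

Subexpression sizes:
  U → 4
  γ[g; MAX(h)→a](U) → 3
  σ[g<=2](γ[g; MAX(h)→a](U)) → 1
  S → 4
  ρ[g/e](S) → 4
  ρ[a/f](ρ[g/e](S)) → 4
  π[g,a](ρ[a/f](ρ[g/e](S))) → 4
  (σ[g<=2](γ[g; MAX(h)→a](U)) − π[g,a](ρ[a/f](ρ[g/e](S)))) → 1
  γ[a; MAX(g)→b]((σ[g<=2](γ[g; MAX(h)→a](U)) − π[g,a](ρ[a/f](ρ[g/e](S))))) → 1
  U → 4
  R → 5
  (U ⋈[g=c] R) → 0
  ρ[a/c]((U ⋈[g=c] R)) → 0
  ρ[b/h](ρ[a/c]((U ⋈[g=c] R))) → 0
  π[a,b](ρ[b/h](ρ[a/c]((U ⋈[g=c] R)))) → 0
  (γ[a; MAX(g)→b]((σ[g<=2](γ[g; MAX(h)→a](U)) − π[g,a](ρ[a/f](ρ[g/e](S))))) − π[a,b](ρ[b/h](ρ[a/c]((U ⋈[g=c] R))))) → 1

== RESULT ==
a | b
9 | 2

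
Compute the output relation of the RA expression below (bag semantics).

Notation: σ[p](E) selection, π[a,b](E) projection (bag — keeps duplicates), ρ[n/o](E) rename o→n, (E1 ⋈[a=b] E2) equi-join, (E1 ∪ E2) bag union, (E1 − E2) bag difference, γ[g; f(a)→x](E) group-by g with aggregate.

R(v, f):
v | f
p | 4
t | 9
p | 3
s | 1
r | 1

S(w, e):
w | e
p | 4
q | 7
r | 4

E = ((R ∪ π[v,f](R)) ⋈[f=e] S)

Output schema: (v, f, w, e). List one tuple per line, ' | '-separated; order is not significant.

Per-node cardinality:
  R → 5
  R → 5
  π[v,f](R) → 5
  (R ∪ π[v,f](R)) → 10
  S → 3
  ((R ∪ π[v,f](R)) ⋈[f=e] S) → 4

== RESULT ==
v | f | w | e
p | 4 | p | 4
p | 4 | p | 4
p | 4 | r | 4
p | 4 | r | 4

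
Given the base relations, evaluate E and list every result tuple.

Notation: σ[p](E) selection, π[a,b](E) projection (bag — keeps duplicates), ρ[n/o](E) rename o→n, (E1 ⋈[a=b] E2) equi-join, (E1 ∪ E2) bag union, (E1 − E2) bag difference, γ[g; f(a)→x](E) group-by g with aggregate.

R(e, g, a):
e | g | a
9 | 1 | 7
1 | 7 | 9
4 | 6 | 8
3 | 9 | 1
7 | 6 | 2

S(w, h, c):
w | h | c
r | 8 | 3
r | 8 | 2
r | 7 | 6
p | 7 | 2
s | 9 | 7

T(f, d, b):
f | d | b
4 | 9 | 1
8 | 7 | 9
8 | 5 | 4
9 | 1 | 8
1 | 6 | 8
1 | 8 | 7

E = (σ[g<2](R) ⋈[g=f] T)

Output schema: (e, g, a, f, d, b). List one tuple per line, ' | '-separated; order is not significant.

Per-node cardinality:
  R → 5
  σ[g<2](R) → 1
  T → 6
  (σ[g<2](R) ⋈[g=f] T) → 2

== RESULT ==
e | g | a | f | d | b
9 | 1 | 7 | 1 | 6 | 8
9 | 1 | 7 | 1 | 8 | 7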